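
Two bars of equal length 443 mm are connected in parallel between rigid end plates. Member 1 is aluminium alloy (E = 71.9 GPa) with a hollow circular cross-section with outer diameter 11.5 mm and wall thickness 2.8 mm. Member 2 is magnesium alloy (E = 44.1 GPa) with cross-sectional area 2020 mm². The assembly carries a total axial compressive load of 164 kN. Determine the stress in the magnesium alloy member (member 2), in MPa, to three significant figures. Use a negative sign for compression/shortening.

A_1 = 76.53 mm².
Equal strain + equilibrium ⇒ each member carries load in proportion to AE: A₁E₁ = 5502000 N, A₂E₂ = 89080000 N, ΣAE = 94580000 N.
σ₂ = P·E₂/ΣAE = -164000·44100/94580000 = -76.47 MPa.

-76.5 MPa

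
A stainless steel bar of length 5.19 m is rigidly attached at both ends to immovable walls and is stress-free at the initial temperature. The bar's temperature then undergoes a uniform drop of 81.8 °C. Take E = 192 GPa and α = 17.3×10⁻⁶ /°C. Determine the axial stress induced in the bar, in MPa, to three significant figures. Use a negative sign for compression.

272 MPa

Free thermal expansion αLΔT = 17.3e-6 · 5190 · -81.8 = -7.345 mm.
The walls impose strain ε = −(-7.345)/5190 = 1.4151e-03; σ = Eε = 192000 · 1.4151e-03 = 271.7 MPa.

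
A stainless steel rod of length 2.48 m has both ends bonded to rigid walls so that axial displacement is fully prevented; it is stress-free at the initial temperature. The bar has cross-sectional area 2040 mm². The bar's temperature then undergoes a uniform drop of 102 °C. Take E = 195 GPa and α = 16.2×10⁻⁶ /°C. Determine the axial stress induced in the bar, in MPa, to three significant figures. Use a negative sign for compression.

Free thermal expansion αLΔT = 16.2e-6 · 2480 · -102 = -4.098 mm.
The walls impose strain ε = −(-4.098)/2480 = 1.6524e-03; σ = Eε = 195000 · 1.6524e-03 = 322.2 MPa.

322 MPa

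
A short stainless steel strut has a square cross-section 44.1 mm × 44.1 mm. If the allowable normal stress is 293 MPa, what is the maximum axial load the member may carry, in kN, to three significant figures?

570 kN

A = 1945 mm².
P_max = σ_allow · A = 293 · 1945 = 569800 N = 569.8 kN.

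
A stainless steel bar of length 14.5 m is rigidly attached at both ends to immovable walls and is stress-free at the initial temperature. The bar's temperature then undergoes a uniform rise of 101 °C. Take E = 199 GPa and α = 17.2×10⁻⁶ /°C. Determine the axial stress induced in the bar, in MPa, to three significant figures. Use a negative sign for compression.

Free thermal expansion αLΔT = 17.2e-6 · 14500 · 101 = 25.19 mm.
The walls impose strain ε = −(25.19)/14500 = -1.7372e-03; σ = Eε = 199000 · -1.7372e-03 = -345.7 MPa.

-346 MPa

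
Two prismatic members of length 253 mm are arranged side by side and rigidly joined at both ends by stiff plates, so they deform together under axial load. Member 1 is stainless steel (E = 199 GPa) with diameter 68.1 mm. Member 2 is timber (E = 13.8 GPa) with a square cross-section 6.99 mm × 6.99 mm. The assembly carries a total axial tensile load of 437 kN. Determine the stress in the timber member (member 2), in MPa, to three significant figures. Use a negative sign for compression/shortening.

8.31 MPa

A_1 = 3642 mm².
A_2 = 48.86 mm².
Equal strain + equilibrium ⇒ each member carries load in proportion to AE: A₁E₁ = 724800000 N, A₂E₂ = 674300 N, ΣAE = 725500000 N.
σ₂ = P·E₂/ΣAE = 437000·13800/725500000 = 8.312 MPa.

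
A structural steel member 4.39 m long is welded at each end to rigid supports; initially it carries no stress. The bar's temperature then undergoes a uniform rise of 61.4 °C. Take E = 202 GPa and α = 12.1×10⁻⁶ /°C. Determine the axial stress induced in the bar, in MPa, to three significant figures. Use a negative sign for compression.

-150 MPa

Free thermal expansion αLΔT = 12.1e-6 · 4390 · 61.4 = 3.262 mm.
The walls impose strain ε = −(3.262)/4390 = -7.4294e-04; σ = Eε = 202000 · -7.4294e-04 = -150.1 MPa.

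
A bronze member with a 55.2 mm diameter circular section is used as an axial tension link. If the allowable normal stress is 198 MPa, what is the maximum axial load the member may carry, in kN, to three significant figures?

474 kN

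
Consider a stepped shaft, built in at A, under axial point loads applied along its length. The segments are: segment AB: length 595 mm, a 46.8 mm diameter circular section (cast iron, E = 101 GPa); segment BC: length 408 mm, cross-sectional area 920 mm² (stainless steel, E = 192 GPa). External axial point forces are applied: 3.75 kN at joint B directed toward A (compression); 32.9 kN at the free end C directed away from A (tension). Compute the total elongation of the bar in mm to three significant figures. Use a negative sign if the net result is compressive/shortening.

Internal axial forces (sectioning from the free end, tension +): N_BC = 32.9 kN, N_AB = 29.15 kN.
A_AB = 1720 mm².
δ_AB = 29150·595/(1720·101000) = 0.09983 mm
δ_BC = 32900·408/(920·192000) = 0.07599 mm
δ = Σδ_i = 0.1758 mm.

0.176 mm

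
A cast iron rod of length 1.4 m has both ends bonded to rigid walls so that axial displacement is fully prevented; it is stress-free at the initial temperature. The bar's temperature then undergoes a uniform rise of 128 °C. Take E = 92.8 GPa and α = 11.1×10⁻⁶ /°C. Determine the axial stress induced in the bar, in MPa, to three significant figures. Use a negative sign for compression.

-132 MPa

Free thermal expansion αLΔT = 11.1e-6 · 1400 · 128 = 1.989 mm.
The walls impose strain ε = −(1.989)/1400 = -1.4208e-03; σ = Eε = 92800 · -1.4208e-03 = -131.9 MPa.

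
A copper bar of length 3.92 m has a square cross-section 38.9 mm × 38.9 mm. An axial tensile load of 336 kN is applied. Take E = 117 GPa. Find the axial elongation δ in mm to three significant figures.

7.44 mm

A = 1513 mm².
δ_mech = NL/(AE) = 336000·3920/(1513·117000) = 7.439 mm.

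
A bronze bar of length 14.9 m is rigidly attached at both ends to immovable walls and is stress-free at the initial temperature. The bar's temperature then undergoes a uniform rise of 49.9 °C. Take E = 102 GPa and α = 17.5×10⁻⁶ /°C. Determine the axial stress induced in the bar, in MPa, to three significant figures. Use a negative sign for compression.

-89.1 MPa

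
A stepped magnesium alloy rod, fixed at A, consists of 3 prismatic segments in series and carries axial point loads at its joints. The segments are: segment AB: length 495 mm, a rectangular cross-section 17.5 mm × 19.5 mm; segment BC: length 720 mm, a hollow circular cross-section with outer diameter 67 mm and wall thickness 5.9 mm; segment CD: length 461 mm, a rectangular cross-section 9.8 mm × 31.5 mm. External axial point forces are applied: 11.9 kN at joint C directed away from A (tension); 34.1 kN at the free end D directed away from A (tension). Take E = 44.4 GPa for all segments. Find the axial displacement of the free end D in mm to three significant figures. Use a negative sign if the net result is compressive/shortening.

3.31 mm

Internal axial forces (sectioning from the free end, tension +): N_CD = 34.1 kN, N_BC = 46 kN, N_AB = 46 kN.
A_AB = 341.2 mm².
A_BC = 1133 mm².
A_CD = 308.7 mm².
δ_AB = 46000·495/(341.2·44400) = 1.503 mm
δ_BC = 46000·720/(1133·44400) = 0.6587 mm
δ_CD = 34100·461/(308.7·44400) = 1.147 mm
δ = Σδ_i = 3.308 mm.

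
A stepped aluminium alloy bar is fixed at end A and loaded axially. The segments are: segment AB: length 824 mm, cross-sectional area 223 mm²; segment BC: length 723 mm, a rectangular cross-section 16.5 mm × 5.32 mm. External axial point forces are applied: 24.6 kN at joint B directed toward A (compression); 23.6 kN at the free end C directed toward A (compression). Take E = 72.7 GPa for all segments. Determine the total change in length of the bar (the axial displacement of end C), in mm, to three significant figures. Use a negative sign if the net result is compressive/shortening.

-5.12 mm

Internal axial forces (sectioning from the free end, tension +): N_BC = -23.6 kN, N_AB = -48.2 kN.
A_BC = 87.78 mm².
δ_AB = -48200·824/(223·72700) = -2.45 mm
δ_BC = -23600·723/(87.78·72700) = -2.674 mm
δ = Σδ_i = -5.124 mm.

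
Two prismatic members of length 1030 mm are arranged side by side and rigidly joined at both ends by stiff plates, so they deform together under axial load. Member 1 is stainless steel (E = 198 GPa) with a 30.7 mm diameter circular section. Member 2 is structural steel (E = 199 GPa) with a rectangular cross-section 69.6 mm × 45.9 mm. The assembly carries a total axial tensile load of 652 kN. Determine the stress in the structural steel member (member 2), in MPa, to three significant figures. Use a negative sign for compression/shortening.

166 MPa

A_1 = 740.2 mm².
A_2 = 3195 mm².
Equal strain + equilibrium ⇒ each member carries load in proportion to AE: A₁E₁ = 146600000 N, A₂E₂ = 635700000 N, ΣAE = 782300000 N.
σ₂ = P·E₂/ΣAE = 652000·199000/782300000 = 165.9 MPa.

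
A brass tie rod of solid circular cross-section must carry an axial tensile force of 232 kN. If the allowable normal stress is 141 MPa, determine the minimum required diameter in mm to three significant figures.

45.8 mm

Required area A ≥ P/σ_allow = 232000/141 = 1645 mm².
For a solid circular section, d ≥ √(4A/π) = 45.77 mm.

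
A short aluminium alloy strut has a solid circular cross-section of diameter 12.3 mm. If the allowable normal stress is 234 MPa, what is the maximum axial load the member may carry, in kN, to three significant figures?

A = 118.8 mm².
P_max = σ_allow · A = 234 · 118.8 = 27800 N = 27.8 kN.

27.8 kN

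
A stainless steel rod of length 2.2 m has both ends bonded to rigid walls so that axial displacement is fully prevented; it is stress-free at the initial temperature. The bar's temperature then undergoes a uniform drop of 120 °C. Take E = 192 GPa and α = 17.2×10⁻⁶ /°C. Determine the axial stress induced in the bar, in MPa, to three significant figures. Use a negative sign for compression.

Free thermal expansion αLΔT = 17.2e-6 · 2200 · -120 = -4.541 mm.
The walls impose strain ε = −(-4.541)/2200 = 2.0640e-03; σ = Eε = 192000 · 2.0640e-03 = 396.3 MPa.

396 MPa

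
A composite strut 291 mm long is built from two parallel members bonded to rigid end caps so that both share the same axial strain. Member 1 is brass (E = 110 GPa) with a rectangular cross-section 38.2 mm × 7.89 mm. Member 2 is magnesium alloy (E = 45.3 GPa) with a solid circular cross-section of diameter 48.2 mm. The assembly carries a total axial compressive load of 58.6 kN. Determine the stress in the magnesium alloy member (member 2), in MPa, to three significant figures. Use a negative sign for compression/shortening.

-22.9 MPa

A_1 = 301.4 mm².
A_2 = 1825 mm².
Equal strain + equilibrium ⇒ each member carries load in proportion to AE: A₁E₁ = 33150000 N, A₂E₂ = 82660000 N, ΣAE = 115800000 N.
σ₂ = P·E₂/ΣAE = -58600·45300/115800000 = -22.92 MPa.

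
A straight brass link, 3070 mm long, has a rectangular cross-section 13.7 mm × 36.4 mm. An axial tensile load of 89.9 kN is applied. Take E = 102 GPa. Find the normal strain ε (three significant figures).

A = 498.7 mm².
σ = N/A = 180.3 MPa; ε = σ/E = 180.3/102000 = 1.767e-03.

0.00177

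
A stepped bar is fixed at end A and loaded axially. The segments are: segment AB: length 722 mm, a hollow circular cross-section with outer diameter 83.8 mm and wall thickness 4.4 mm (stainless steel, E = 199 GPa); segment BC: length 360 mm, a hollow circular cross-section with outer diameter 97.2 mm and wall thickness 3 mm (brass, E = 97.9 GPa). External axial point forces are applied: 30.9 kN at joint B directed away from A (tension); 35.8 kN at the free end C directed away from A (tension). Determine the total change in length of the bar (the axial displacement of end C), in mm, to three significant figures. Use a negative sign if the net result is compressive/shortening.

0.369 mm

Internal axial forces (sectioning from the free end, tension +): N_BC = 35.8 kN, N_AB = 66.7 kN.
A_AB = 1098 mm².
A_BC = 887.8 mm².
δ_AB = 66700·722/(1098·199000) = 0.2205 mm
δ_BC = 35800·360/(887.8·97900) = 0.1483 mm
δ = Σδ_i = 0.3688 mm.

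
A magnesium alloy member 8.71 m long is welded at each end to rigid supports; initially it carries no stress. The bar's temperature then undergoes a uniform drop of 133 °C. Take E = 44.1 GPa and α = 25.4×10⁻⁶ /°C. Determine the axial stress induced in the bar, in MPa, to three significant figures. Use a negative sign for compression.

Free thermal expansion αLΔT = 25.4e-6 · 8710 · -133 = -29.42 mm.
The walls impose strain ε = −(-29.42)/8710 = 3.3782e-03; σ = Eε = 44100 · 3.3782e-03 = 149 MPa.

149 MPa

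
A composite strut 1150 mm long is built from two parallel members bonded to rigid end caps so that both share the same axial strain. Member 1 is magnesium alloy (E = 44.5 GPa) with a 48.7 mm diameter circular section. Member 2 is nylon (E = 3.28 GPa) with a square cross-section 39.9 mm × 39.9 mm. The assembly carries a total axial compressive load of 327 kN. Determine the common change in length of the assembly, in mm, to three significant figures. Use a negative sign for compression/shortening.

A_1 = 1863 mm².
A_2 = 1592 mm².
Equal strain + equilibrium ⇒ each member carries load in proportion to AE: A₁E₁ = 82890000 N, A₂E₂ = 5222000 N, ΣAE = 88110000 N.
δ = PL/ΣAE = -327000·1150/88110000 = -4.268 mm.

-4.27 mm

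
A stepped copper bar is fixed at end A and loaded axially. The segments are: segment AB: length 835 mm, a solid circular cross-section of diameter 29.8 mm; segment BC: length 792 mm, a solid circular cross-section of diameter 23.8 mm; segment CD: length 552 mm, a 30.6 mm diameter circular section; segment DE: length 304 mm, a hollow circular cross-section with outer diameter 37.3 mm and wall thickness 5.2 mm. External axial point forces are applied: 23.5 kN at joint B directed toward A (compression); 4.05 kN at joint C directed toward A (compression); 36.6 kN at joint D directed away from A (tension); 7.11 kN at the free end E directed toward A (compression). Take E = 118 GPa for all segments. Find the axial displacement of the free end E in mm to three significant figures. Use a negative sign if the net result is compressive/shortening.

0.556 mm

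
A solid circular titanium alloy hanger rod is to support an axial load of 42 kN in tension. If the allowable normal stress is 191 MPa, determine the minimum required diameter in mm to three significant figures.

Required area A ≥ P/σ_allow = 42000/191 = 219.9 mm².
For a solid circular section, d ≥ √(4A/π) = 16.73 mm.

16.7 mm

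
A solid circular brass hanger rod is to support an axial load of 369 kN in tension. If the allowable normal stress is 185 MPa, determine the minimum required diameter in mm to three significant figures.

50.4 mm

Required area A ≥ P/σ_allow = 369000/185 = 1995 mm².
For a solid circular section, d ≥ √(4A/π) = 50.39 mm.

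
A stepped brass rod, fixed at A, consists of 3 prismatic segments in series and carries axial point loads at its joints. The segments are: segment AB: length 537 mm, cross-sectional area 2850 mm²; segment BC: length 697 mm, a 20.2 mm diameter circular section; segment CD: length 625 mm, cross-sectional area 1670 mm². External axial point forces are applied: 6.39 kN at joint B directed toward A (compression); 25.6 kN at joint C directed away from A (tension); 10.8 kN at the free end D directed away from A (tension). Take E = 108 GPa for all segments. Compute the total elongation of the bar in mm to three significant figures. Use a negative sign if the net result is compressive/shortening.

Internal axial forces (sectioning from the free end, tension +): N_CD = 10.8 kN, N_BC = 36.4 kN, N_AB = 30.01 kN.
A_BC = 320.5 mm².
δ_AB = 30010·537/(2850·108000) = 0.05236 mm
δ_BC = 36400·697/(320.5·108000) = 0.733 mm
δ_CD = 10800·625/(1670·108000) = 0.03743 mm
δ = Σδ_i = 0.8228 mm.

0.823 mm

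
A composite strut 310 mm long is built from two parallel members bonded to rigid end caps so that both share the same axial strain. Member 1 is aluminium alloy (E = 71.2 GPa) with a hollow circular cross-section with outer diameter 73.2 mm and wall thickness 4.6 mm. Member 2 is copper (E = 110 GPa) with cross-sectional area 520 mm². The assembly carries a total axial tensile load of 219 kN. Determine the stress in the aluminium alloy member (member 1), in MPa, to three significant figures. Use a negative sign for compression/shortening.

122 MPa

A_1 = 991.4 mm².
Equal strain + equilibrium ⇒ each member carries load in proportion to AE: A₁E₁ = 70580000 N, A₂E₂ = 57200000 N, ΣAE = 127800000 N.
σ₁ = P·E₁/ΣAE = 219000·71200/127800000 = 122 MPa.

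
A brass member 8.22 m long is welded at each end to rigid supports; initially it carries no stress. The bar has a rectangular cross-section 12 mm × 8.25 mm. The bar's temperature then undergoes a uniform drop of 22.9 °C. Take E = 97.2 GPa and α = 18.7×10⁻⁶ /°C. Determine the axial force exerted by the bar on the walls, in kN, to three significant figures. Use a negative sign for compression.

Free thermal expansion αLΔT = 18.7e-6 · 8220 · -22.9 = -3.52 mm.
The walls impose strain ε = −(-3.52)/8220 = 4.2823e-04; σ = Eε = 97200 · 4.2823e-04 = 41.62 MPa.
Wall reaction R = σ·A = 41.62·99 = 4121 N = 4.121 kN.

4.12 kN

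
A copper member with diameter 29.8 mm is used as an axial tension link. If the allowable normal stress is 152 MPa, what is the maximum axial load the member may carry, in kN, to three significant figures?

106 kN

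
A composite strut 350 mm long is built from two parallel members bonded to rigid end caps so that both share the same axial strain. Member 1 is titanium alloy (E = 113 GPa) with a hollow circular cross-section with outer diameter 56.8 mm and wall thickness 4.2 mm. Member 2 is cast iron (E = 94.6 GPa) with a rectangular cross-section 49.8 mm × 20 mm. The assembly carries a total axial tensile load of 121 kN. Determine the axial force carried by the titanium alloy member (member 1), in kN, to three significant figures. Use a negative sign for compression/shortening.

55.0 kN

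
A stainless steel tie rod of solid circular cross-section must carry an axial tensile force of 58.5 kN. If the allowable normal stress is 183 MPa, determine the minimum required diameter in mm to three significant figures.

20.2 mm

Required area A ≥ P/σ_allow = 58500/183 = 319.7 mm².
For a solid circular section, d ≥ √(4A/π) = 20.17 mm.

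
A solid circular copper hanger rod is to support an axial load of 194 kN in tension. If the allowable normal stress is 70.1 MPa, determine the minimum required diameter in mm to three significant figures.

59.4 mm

Required area A ≥ P/σ_allow = 194000/70.1 = 2767 mm².
For a solid circular section, d ≥ √(4A/π) = 59.36 mm.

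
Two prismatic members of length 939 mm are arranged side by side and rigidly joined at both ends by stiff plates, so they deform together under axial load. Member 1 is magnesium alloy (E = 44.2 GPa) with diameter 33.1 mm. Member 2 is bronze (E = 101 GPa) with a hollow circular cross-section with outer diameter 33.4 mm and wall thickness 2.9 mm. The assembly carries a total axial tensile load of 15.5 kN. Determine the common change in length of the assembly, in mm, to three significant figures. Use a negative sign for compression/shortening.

0.220 mm

A_1 = 860.5 mm².
A_2 = 277.9 mm².
Equal strain + equilibrium ⇒ each member carries load in proportion to AE: A₁E₁ = 38030000 N, A₂E₂ = 28070000 N, ΣAE = 66100000 N.
δ = PL/ΣAE = 15500·939/66100000 = 0.2202 mm.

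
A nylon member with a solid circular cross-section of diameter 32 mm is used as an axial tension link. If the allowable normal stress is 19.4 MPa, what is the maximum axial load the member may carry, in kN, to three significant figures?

15.6 kN

A = 804.2 mm².
P_max = σ_allow · A = 19.4 · 804.2 = 15600 N = 15.6 kN.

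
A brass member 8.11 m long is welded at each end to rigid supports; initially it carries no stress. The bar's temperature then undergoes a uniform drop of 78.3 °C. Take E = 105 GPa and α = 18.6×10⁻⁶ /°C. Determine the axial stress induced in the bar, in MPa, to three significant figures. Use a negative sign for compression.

Free thermal expansion αLΔT = 18.6e-6 · 8110 · -78.3 = -11.81 mm.
The walls impose strain ε = −(-11.81)/8110 = 1.4564e-03; σ = Eε = 105000 · 1.4564e-03 = 152.9 MPa.

153 MPa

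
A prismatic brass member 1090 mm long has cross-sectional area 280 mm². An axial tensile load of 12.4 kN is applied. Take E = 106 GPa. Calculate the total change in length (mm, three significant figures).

δ_mech = NL/(AE) = 12400·1090/(280·106000) = 0.4554 mm.

0.455 mm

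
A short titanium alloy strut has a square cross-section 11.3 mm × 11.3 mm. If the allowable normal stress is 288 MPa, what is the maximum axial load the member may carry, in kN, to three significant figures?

A = 127.7 mm².
P_max = σ_allow · A = 288 · 127.7 = 36770 N = 36.77 kN.

36.8 kN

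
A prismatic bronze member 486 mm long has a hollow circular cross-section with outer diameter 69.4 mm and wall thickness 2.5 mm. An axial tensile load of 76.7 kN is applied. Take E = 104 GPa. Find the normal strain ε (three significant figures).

A = 525.4 mm².
σ = N/A = 146 MPa; ε = σ/E = 146/104000 = 1.404e-03.

0.00140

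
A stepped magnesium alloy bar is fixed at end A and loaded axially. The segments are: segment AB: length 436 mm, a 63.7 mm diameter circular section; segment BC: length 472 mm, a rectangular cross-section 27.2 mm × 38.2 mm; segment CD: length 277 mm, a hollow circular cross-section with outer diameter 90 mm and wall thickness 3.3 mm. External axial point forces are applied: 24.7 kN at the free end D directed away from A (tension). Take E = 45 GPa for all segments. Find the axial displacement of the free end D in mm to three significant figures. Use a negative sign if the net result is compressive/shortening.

Internal axial forces (sectioning from the free end, tension +): N_CD = 24.7 kN, N_BC = 24.7 kN, N_AB = 24.7 kN.
A_AB = 3187 mm².
A_BC = 1039 mm².
A_CD = 898.8 mm².
δ_AB = 24700·436/(3187·45000) = 0.07509 mm
δ_BC = 24700·472/(1039·45000) = 0.2493 mm
δ_CD = 24700·277/(898.8·45000) = 0.1692 mm
δ = Σδ_i = 0.4936 mm.

0.494 mm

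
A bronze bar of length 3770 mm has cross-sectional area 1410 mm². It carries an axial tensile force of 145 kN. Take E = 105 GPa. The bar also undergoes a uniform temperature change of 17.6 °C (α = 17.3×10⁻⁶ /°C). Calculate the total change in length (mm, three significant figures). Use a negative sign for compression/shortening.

4.84 mm

δ_mech = NL/(AE) = 145000·3770/(1410·105000) = 3.692 mm.
δ_thermal = αLΔT = 17.3e-6·3770·17.6 = 1.148 mm.
δ = δ_mech + δ_thermal = 4.84 mm.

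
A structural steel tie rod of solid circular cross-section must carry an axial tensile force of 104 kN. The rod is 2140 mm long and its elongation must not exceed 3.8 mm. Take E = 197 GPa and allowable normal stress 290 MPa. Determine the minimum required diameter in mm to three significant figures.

21.4 mm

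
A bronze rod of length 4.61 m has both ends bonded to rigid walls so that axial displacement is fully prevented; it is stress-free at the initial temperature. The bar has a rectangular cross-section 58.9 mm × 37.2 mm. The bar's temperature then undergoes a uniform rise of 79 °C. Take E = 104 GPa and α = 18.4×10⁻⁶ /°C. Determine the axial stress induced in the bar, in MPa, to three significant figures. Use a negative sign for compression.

-151 MPa

Free thermal expansion αLΔT = 18.4e-6 · 4610 · 79 = 6.701 mm.
The walls impose strain ε = −(6.701)/4610 = -1.4536e-03; σ = Eε = 104000 · -1.4536e-03 = -151.2 MPa.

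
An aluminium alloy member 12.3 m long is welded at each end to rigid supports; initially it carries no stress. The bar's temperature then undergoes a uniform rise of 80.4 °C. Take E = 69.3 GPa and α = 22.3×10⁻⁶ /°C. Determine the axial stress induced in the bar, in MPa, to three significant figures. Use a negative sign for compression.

-124 MPa

Free thermal expansion αLΔT = 22.3e-6 · 12300 · 80.4 = 22.05 mm.
The walls impose strain ε = −(22.05)/12300 = -1.7929e-03; σ = Eε = 69300 · -1.7929e-03 = -124.2 MPa.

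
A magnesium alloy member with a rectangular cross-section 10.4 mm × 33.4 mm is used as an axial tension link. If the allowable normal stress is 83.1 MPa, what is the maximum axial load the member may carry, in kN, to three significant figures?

28.9 kN

A = 347.4 mm².
P_max = σ_allow · A = 83.1 · 347.4 = 28870 N = 28.87 kN.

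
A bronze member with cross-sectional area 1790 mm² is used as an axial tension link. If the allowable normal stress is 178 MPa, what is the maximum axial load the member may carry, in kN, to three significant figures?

P_max = σ_allow · A = 178 · 1790 = 318600 N = 318.6 kN.

319 kN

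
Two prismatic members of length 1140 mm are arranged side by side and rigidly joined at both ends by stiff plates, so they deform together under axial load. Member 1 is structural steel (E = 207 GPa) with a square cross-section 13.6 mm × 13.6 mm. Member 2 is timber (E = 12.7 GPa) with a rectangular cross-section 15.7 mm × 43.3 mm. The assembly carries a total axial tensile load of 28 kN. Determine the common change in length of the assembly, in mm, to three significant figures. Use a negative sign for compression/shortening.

0.680 mm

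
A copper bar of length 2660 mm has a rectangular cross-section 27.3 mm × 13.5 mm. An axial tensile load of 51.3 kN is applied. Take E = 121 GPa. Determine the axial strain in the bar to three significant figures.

A = 368.6 mm².
σ = N/A = 139.2 MPa; ε = σ/E = 139.2/121000 = 1.150e-03.

0.00115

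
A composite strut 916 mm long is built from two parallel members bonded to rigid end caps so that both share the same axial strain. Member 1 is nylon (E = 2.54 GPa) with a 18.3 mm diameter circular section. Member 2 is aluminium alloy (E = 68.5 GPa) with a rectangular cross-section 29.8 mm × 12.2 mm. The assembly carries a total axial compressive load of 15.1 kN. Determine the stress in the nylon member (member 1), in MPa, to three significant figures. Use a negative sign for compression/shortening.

A_1 = 263 mm².
A_2 = 363.6 mm².
Equal strain + equilibrium ⇒ each member carries load in proportion to AE: A₁E₁ = 668100 N, A₂E₂ = 24900000 N, ΣAE = 25570000 N.
σ₁ = P·E₁/ΣAE = -15100·2540/25570000 = -1.5 MPa.

-1.50 MPa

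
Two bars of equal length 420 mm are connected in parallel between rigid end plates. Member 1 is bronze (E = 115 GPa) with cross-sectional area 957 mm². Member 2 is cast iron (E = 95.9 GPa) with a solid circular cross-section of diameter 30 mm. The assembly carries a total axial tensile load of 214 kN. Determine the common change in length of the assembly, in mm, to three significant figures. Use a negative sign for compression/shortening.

A_2 = 706.9 mm².
Equal strain + equilibrium ⇒ each member carries load in proportion to AE: A₁E₁ = 110100000 N, A₂E₂ = 67790000 N, ΣAE = 177800000 N.
δ = PL/ΣAE = 214000·420/177800000 = 0.5054 mm.

0.505 mm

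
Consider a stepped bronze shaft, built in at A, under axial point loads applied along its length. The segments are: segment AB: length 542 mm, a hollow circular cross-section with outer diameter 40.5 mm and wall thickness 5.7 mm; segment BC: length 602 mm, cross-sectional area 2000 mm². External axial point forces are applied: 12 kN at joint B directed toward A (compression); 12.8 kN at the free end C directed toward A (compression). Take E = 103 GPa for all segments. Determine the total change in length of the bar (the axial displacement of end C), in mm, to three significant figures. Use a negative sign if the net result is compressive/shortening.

Internal axial forces (sectioning from the free end, tension +): N_BC = -12.8 kN, N_AB = -24.8 kN.
A_AB = 623.2 mm².
δ_AB = -24800·542/(623.2·103000) = -0.2094 mm
δ_BC = -12800·602/(2000·103000) = -0.03741 mm
δ = Σδ_i = -0.2468 mm.

-0.247 mm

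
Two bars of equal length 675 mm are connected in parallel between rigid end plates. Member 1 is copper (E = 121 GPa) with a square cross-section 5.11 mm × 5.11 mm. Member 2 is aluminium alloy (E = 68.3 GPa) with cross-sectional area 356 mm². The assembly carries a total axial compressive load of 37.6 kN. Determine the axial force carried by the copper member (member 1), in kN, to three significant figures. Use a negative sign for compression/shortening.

A_1 = 26.11 mm².
Equal strain + equilibrium ⇒ each member carries load in proportion to AE: A₁E₁ = 3160000 N, A₂E₂ = 24310000 N, ΣAE = 27470000 N.
F₁ = P·A₁E₁/ΣAE = -37600·3160000/27470000 = -4324 N.

-4.32 kN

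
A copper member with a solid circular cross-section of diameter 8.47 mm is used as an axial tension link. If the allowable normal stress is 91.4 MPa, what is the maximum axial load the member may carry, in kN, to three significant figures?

5.15 kN

A = 56.35 mm².
P_max = σ_allow · A = 91.4 · 56.35 = 5150 N = 5.15 kN.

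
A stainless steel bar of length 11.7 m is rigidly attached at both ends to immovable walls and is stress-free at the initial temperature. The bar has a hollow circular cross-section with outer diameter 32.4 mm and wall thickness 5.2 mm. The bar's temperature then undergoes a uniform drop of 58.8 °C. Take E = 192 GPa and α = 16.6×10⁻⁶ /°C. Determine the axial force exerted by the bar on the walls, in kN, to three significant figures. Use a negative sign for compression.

83.3 kN

Free thermal expansion αLΔT = 16.6e-6 · 11700 · -58.8 = -11.42 mm.
The walls impose strain ε = −(-11.42)/11700 = 9.7608e-04; σ = Eε = 192000 · 9.7608e-04 = 187.4 MPa.
Wall reaction R = σ·A = 187.4·444.3 = 83270 N = 83.27 kN.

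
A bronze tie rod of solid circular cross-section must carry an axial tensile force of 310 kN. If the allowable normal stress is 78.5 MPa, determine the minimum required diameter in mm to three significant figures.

70.9 mm

Required area A ≥ P/σ_allow = 310000/78.5 = 3949 mm².
For a solid circular section, d ≥ √(4A/π) = 70.91 mm.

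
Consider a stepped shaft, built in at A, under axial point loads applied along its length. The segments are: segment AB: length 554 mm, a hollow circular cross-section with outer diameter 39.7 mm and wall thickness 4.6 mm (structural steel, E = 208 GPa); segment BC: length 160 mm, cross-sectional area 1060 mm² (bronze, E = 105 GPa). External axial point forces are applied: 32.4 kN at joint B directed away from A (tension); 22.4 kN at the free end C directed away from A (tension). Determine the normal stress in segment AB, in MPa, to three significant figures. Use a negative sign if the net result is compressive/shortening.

Internal axial forces (sectioning from the free end, tension +): N_BC = 22.4 kN, N_AB = 54.8 kN.
A_AB = 507.2 mm².
σ_AB = N_AB/A_AB = 54800/507.2 = 108 MPa.

108 MPa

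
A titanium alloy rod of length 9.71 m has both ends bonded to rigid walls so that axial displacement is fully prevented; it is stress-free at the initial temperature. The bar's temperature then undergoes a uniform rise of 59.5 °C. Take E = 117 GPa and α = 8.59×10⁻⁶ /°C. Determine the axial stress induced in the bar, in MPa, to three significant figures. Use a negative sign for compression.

Free thermal expansion αLΔT = 8.59e-6 · 9710 · 59.5 = 4.963 mm.
The walls impose strain ε = −(4.963)/9710 = -5.1110e-04; σ = Eε = 117000 · -5.1110e-04 = -59.8 MPa.

-59.8 MPa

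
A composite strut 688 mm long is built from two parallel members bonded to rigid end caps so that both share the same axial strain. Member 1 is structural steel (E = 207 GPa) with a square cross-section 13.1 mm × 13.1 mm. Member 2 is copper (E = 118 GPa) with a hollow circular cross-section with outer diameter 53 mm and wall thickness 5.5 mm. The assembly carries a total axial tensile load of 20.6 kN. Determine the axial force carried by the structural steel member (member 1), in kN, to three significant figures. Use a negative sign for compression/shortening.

A_1 = 171.6 mm².
A_2 = 820.7 mm².
Equal strain + equilibrium ⇒ each member carries load in proportion to AE: A₁E₁ = 35520000 N, A₂E₂ = 96850000 N, ΣAE = 132400000 N.
F₁ = P·A₁E₁/ΣAE = 20600·35520000/132400000 = 5528 N.

5.53 kN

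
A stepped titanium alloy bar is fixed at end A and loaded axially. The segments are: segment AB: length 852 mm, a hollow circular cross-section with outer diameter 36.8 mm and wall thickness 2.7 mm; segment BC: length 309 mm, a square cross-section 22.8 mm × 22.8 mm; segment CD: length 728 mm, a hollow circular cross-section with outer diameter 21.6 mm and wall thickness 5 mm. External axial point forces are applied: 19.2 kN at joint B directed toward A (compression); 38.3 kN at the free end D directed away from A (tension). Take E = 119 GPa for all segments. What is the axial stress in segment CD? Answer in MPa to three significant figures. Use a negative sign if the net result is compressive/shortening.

Internal axial forces (sectioning from the free end, tension +): N_CD = 38.3 kN, N_BC = 38.3 kN, N_AB = 19.1 kN.
A_CD = 260.8 mm².
σ_CD = N_CD/A_CD = 38300/260.8 = 146.9 MPa.

147 MPa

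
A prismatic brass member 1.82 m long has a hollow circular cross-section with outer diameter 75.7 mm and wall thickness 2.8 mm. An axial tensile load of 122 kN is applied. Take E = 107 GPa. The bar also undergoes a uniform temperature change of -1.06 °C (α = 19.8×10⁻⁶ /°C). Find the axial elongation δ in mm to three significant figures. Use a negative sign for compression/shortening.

3.20 mm

A = 641.3 mm².
δ_mech = NL/(AE) = 122000·1820/(641.3·107000) = 3.236 mm.
δ_thermal = αLΔT = 19.8e-6·1820·-1.06 = -0.0382 mm.
δ = δ_mech + δ_thermal = 3.198 mm.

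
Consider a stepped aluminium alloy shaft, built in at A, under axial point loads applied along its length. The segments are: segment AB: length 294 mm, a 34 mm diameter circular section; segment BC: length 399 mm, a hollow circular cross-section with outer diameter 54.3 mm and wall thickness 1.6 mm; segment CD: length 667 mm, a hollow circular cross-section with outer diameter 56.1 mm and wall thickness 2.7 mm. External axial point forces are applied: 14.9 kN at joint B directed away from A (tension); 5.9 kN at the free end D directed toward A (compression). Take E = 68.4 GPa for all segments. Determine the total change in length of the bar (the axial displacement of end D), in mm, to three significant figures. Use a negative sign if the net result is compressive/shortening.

-0.214 mm

Internal axial forces (sectioning from the free end, tension +): N_CD = -5.9 kN, N_BC = -5.9 kN, N_AB = 9 kN.
A_AB = 907.9 mm².
A_BC = 264.9 mm².
A_CD = 453 mm².
δ_AB = 9000·294/(907.9·68400) = 0.04261 mm
δ_BC = -5900·399/(264.9·68400) = -0.1299 mm
δ_CD = -5900·667/(453·68400) = -0.127 mm
δ = Σδ_i = -0.2143 mm.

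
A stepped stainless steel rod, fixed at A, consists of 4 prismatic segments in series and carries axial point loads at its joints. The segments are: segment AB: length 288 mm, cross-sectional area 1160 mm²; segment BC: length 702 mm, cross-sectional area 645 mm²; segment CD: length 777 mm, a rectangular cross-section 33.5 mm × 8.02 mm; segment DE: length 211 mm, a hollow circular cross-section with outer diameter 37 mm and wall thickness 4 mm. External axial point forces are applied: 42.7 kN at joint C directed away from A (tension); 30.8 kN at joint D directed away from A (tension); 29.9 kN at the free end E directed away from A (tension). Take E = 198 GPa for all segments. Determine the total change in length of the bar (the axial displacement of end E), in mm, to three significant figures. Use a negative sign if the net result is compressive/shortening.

Internal axial forces (sectioning from the free end, tension +): N_DE = 29.9 kN, N_CD = 60.7 kN, N_BC = 103.4 kN, N_AB = 103.4 kN.
A_CD = 268.7 mm².
A_DE = 414.7 mm².
δ_AB = 103400·288/(1160·198000) = 0.1297 mm
δ_BC = 103400·702/(645·198000) = 0.5684 mm
δ_CD = 60700·777/(268.7·198000) = 0.8866 mm
δ_DE = 29900·211/(414.7·198000) = 0.07684 mm
δ = Σδ_i = 1.661 mm.

1.66 mm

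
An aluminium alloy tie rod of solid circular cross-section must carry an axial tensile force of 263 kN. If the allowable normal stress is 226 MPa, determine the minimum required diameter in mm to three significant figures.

38.5 mm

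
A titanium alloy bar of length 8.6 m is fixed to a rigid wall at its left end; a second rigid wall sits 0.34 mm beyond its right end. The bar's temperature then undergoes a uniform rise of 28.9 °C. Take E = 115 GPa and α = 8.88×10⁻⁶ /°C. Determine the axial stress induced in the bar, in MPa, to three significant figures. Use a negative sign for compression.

Free thermal expansion αLΔT = 8.88e-6 · 8600 · 28.9 = 2.207 mm.
The walls engage after the gap closes; constrained expansion = 2.207 − 0.34 = 1.867 mm.
The walls impose strain ε = −(1.867)/8600 = -2.1710e-04; σ = Eε = 115000 · -2.1710e-04 = -24.97 MPa.

-25.0 MPa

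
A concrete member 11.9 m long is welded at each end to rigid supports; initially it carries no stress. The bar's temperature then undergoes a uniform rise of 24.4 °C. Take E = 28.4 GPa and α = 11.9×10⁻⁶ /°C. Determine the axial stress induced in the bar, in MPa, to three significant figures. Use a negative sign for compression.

-8.25 MPa

Free thermal expansion αLΔT = 11.9e-6 · 11900 · 24.4 = 3.455 mm.
The walls impose strain ε = −(3.455)/11900 = -2.9036e-04; σ = Eε = 28400 · -2.9036e-04 = -8.246 MPa.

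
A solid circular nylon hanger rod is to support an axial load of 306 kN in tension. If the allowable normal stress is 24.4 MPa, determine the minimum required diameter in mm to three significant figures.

126 mm

Required area A ≥ P/σ_allow = 306000/24.4 = 12540 mm².
For a solid circular section, d ≥ √(4A/π) = 126.4 mm.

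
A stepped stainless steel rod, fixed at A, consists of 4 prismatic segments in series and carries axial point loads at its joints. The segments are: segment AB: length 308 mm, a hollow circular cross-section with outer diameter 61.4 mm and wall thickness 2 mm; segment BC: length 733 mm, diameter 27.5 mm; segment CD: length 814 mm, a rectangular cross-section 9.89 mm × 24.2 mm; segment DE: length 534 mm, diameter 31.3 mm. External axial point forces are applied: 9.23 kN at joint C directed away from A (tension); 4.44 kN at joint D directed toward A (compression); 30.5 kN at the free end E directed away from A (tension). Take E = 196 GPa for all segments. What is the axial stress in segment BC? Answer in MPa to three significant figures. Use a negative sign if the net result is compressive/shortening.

59.4 MPa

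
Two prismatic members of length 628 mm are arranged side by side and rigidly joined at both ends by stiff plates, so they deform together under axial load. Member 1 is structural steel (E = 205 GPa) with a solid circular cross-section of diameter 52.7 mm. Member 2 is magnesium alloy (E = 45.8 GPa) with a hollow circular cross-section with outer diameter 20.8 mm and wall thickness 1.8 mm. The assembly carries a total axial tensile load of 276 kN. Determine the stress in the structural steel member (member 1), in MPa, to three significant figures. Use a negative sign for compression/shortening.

125 MPa

A_1 = 2181 mm².
A_2 = 107.4 mm².
Equal strain + equilibrium ⇒ each member carries load in proportion to AE: A₁E₁ = 447200000 N, A₂E₂ = 4921000 N, ΣAE = 452100000 N.
σ₁ = P·E₁/ΣAE = 276000·205000/452100000 = 125.2 MPa.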